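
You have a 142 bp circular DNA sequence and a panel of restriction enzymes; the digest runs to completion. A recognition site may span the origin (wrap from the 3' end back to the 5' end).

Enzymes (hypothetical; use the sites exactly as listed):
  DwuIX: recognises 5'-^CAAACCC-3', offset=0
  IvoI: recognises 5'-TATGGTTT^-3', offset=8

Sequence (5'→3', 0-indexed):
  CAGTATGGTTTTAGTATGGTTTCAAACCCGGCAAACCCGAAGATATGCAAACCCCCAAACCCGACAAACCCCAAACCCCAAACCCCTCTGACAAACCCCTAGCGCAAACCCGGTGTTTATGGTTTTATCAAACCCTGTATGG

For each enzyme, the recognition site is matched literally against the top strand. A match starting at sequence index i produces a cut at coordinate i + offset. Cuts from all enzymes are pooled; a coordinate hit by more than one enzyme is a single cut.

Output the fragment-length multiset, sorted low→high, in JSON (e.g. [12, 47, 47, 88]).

Per-enzyme occurrences:
  DwuIX (CAAACCC, off=0): starts [22, 31, 47, 55, 64, 71, 78, 91, 104, 128] → cuts [22, 31, 47, 55, 64, 71, 78, 91, 104, 128]
  IvoI (TATGGTTT, off=8): starts [3, 14, 117] → cuts [11, 22, 125]

All cut coordinates (distinct, sorted): [11, 22, 31, 47, 55, 64, 71, 78, 91, 104, 125, 128]

Fragment lengths:
  11→22: 11 bp
  22→31: 9 bp
  31→47: 16 bp
  47→55: 8 bp
  55→64: 9 bp
  64→71: 7 bp
  71→78: 7 bp
  78→91: 13 bp
  91→104: 13 bp
  104→125: 21 bp
  125→128: 3 bp
  128→11 (wrap): 142-128+11 = 25 bp

[3,7,7,8,9,9,11,13,13,16,21,25]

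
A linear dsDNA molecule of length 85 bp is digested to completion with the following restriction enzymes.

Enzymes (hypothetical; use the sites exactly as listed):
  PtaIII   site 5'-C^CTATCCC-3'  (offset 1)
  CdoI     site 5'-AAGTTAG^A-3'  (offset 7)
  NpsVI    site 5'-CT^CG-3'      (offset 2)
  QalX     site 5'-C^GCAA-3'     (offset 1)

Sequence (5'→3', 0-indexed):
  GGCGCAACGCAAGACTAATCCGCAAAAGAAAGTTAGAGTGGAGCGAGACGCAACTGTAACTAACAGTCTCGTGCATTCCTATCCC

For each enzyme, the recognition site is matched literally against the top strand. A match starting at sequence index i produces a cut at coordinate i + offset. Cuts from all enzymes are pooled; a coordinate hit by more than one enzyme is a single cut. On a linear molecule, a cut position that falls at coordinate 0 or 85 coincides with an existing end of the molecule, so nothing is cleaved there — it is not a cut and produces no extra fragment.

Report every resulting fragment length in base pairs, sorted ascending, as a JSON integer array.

[3,5,7,9,13,13,15,20]

Scan for sites:
  PtaIII (CCTATCCC, off=1): starts [77] → cuts [78]
  CdoI (AAGTTAGA, off=7): starts [29] → cuts [36]
  NpsVI (CTCG, off=2): starts [67] → cuts [69]
  QalX (CGCAA, off=1): starts [2, 7, 20, 48] → cuts [3, 8, 21, 49]

All cut coordinates (distinct, sorted): [3, 8, 21, 36, 49, 69, 78]

Fragment lengths:
  [0,3): 3 bp
  [3,8): 5 bp
  [8,21): 13 bp
  [21,36): 15 bp
  [36,49): 13 bp
  [49,69): 20 bp
  [69,78): 9 bp
  [78,85): 7 bp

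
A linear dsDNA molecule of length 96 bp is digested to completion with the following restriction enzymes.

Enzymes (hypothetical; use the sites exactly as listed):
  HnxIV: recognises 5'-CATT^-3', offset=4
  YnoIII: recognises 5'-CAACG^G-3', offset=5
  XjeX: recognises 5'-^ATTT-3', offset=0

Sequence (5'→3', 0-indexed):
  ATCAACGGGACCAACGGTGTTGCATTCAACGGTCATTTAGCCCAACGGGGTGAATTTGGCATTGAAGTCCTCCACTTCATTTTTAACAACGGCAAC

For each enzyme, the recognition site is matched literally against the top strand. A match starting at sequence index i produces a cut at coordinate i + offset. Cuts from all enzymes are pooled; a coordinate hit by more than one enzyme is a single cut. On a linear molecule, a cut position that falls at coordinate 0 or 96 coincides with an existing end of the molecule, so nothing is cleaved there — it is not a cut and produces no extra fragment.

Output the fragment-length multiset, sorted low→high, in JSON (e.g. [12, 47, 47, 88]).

Scan for sites:
  HnxIV (CATT, off=4): starts [22, 33, 59, 77] → cuts [26, 37, 63, 81]
  YnoIII (CAACGG, off=5): starts [2, 11, 26, 42, 86] → cuts [7, 16, 31, 47, 91]
  XjeX (ATTT, off=0): starts [34, 53, 78] → cuts [34, 53, 78]

Pooled cuts: [7, 16, 26, 31, 34, 37, 47, 53, 63, 78, 81, 91]

Fragment lengths:
  [0,7): 7 bp
  [7,16): 9 bp
  [16,26): 10 bp
  [26,31): 5 bp
  [31,34): 3 bp
  [34,37): 3 bp
  [37,47): 10 bp
  [47,53): 6 bp
  [53,63): 10 bp
  [63,78): 15 bp
  [78,81): 3 bp
  [81,91): 10 bp
  [91,96): 5 bp

[3,3,3,5,5,6,7,9,10,10,10,10,15]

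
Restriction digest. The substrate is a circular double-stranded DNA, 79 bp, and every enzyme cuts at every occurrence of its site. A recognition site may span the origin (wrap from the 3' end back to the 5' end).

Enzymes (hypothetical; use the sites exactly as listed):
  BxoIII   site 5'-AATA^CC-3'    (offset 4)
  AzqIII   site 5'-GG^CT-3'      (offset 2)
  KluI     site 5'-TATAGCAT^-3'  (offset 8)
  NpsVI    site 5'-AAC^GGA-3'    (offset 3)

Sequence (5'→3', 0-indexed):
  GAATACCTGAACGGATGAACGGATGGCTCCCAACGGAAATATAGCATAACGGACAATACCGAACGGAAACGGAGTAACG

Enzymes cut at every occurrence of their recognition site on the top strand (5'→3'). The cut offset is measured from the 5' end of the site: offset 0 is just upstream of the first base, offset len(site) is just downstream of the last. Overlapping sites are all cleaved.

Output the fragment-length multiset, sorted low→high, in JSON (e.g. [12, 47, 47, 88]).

[3,6,6,6,6,7,8,8,8,8,13]

Site scan:
  BxoIII (AATACC, off=4): starts [1, 54] → cuts [5, 58]
  AzqIII (GGCT, off=2): starts [24] → cuts [26]
  KluI (TATAGCAT, off=8): starts [39] → cuts [47]
  NpsVI (AACGGA, off=3): starts [9, 17, 31, 47, 61, 67, 75] → cuts [12, 20, 34, 50, 64, 70, 78]

All cut coordinates (distinct, sorted): [5, 12, 20, 26, 34, 47, 50, 58, 64, 70, 78]

Fragments:
  5→12: 7 bp
  12→20: 8 bp
  20→26: 6 bp
  26→34: 8 bp
  34→47: 13 bp
  47→50: 3 bp
  50→58: 8 bp
  58→64: 6 bp
  64→70: 6 bp
  70→78: 8 bp
  78→5 (wrap): 79-78+5 = 6 bp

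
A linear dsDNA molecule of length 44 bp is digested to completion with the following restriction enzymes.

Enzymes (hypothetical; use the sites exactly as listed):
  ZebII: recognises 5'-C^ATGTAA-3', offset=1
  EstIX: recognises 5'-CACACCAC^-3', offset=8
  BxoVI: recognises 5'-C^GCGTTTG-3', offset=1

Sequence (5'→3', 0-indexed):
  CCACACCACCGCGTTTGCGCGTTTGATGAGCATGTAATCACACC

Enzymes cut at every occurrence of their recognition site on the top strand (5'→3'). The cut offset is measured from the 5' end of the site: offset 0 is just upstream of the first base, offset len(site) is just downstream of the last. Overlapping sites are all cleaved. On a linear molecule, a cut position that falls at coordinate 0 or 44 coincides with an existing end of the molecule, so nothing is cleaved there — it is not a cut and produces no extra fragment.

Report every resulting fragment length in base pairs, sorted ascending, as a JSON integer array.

Scan for sites:
  ZebII (CATGTAA, off=1): starts [30] → cuts [31]
  EstIX (CACACCAC, off=8): starts [1] → cuts [9]
  BxoVI (CGCGTTTG, off=1): starts [9, 17] → cuts [10, 18]

Pooled cuts: [9, 10, 18, 31]

Fragment lengths:
  [0,9): 9 bp
  [9,10): 1 bp
  [10,18): 8 bp
  [18,31): 13 bp
  [31,44): 13 bp

[1,8,9,13,13]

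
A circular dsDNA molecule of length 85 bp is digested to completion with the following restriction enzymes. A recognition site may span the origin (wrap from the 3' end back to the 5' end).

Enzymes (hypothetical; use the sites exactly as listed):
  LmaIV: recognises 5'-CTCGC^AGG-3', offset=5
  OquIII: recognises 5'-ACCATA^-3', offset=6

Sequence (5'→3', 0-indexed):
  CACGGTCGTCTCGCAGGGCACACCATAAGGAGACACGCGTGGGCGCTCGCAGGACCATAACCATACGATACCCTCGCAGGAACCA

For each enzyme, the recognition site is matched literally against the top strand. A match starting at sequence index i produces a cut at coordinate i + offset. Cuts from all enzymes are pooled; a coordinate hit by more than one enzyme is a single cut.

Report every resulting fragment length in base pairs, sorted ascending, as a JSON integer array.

Site scan:
  LmaIV (CTCGCAGG, off=5): starts [9, 45, 72] → cuts [14, 50, 77]
  OquIII (ACCATA, off=6): starts [21, 53, 59] → cuts [27, 59, 65]

All cut coordinates (distinct, sorted): [14, 27, 50, 59, 65, 77]

Fragment lengths:
  14→27: 13 bp
  27→50: 23 bp
  50→59: 9 bp
  59→65: 6 bp
  65→77: 12 bp
  77→14 (wrap): 85-77+14 = 22 bp

[6,9,12,13,22,23]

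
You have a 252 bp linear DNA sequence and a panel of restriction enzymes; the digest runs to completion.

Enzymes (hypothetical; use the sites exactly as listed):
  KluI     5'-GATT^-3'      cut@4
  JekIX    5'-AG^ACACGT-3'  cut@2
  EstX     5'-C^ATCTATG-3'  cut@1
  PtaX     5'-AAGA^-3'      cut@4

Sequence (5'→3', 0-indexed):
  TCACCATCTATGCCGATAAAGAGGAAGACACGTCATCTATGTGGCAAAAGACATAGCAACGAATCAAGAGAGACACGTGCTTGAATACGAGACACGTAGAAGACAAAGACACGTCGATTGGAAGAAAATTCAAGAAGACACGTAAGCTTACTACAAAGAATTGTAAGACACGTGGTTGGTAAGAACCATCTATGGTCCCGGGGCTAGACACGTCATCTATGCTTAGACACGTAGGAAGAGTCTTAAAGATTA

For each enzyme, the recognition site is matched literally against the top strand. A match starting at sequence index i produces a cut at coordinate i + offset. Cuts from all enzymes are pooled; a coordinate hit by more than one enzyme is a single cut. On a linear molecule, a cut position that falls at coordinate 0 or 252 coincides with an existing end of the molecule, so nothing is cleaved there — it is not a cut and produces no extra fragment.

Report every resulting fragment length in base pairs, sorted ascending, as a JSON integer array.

[1,1,1,1,1,2,2,3,3,5,5,5,6,6,7,8,10,10,10,12,12,13,16,17,17,18,19,20,21]

Site scan:
  KluI GATT/4: at [115, 247] ⇒ [119, 251]
  JekIX AGACACGT/2: at [25, 70, 89, 106, 135, 165, 205, 224] ⇒ [27, 72, 91, 108, 137, 167, 207, 226]
  EstX CATCTATG/1: at [4, 33, 186, 213] ⇒ [5, 34, 187, 214]
  PtaX AAGA/4: at [18, 24, 47, 65, 99, 105, 121, 131, 134, 155, 164, 180, 235, 245] ⇒ [22, 28, 51, 69, 103, 109, 125, 135, 138, 159, 168, 184, 239, 249]

All cut coordinates (distinct, sorted): [5, 22, 27, 28, 34, 51, 69, 72, 91, 103, 108, 109, 119, 125, 135, 137, 138, 159, 167, 168, 184, 187, 207, 214, 226, 239, 249, 251]

Fragment lengths:
  [0,5): 5 bp
  [5,22): 17 bp
  [22,27): 5 bp
  [27,28): 1 bp
  [28,34): 6 bp
  [34,51): 17 bp
  [51,69): 18 bp
  [69,72): 3 bp
  [72,91): 19 bp
  [91,103): 12 bp
  [103,108): 5 bp
  [108,109): 1 bp
  [109,119): 10 bp
  [119,125): 6 bp
  [125,135): 10 bp
  [135,137): 2 bp
  [137,138): 1 bp
  [138,159): 21 bp
  [159,167): 8 bp
  [167,168): 1 bp
  [168,184): 16 bp
  [184,187): 3 bp
  [187,207): 20 bp
  [207,214): 7 bp
  [214,226): 12 bp
  [226,239): 13 bp
  [239,249): 10 bp
  [249,251): 2 bp
  [251,252): 1 bp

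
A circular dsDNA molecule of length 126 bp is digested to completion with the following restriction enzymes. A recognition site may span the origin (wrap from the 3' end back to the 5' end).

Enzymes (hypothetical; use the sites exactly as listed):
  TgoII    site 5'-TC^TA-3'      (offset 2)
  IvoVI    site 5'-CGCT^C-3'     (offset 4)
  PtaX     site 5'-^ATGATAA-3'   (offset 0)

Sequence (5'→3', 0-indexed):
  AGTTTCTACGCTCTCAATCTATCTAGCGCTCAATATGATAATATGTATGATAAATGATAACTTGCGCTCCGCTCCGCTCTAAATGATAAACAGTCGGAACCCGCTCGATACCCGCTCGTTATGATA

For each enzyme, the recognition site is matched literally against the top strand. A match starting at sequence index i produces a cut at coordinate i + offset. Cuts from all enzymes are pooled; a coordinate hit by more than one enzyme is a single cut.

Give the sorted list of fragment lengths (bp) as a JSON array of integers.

[1,3,4,4,4,5,5,6,7,7,7,11,12,12,15,23]

Site scan:
  TgoII (TCTA, off=2): starts [4, 17, 21, 77] → cuts [6, 19, 23, 79]
  IvoVI (CGCTC, off=4): starts [8, 26, 64, 69, 74, 101, 112] → cuts [12, 30, 68, 73, 78, 105, 116]
  PtaX (ATGATAA, off=0): starts [34, 46, 53, 82, 120] → cuts [34, 46, 53, 82, 120]

Pooled cuts: [6, 12, 19, 23, 30, 34, 46, 53, 68, 73, 78, 79, 82, 105, 116, 120]

Fragments:
  6→12: 6 bp
  12→19: 7 bp
  19→23: 4 bp
  23→30: 7 bp
  30→34: 4 bp
  34→46: 12 bp
  46→53: 7 bp
  53→68: 15 bp
  68→73: 5 bp
  73→78: 5 bp
  78→79: 1 bp
  79→82: 3 bp
  82→105: 23 bp
  105→116: 11 bp
  116→120: 4 bp
  120→6 (wrap): 126-120+6 = 12 bp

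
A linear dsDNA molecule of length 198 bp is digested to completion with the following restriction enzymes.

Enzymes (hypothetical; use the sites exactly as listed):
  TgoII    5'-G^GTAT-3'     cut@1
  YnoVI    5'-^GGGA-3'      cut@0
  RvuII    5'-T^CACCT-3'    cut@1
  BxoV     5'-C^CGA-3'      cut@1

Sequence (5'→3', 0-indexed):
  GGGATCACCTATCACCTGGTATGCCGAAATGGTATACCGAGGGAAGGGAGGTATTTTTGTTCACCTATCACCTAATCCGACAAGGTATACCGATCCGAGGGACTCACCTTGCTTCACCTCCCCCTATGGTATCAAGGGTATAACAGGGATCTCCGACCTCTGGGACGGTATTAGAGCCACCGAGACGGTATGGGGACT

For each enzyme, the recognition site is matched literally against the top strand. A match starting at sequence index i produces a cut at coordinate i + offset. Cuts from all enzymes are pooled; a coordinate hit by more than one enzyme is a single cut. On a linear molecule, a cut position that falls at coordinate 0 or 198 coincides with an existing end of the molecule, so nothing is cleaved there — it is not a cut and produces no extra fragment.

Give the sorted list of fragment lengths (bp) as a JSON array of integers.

[3,3,5,5,5,5,5,6,6,6,6,6,6,6,7,7,7,7,7,8,8,8,9,9,10,11,13,14]

Per-enzyme occurrences:
  TgoII (GGTAT, off=1): starts [17, 30, 49, 83, 127, 136, 166, 186] → cuts [18, 31, 50, 84, 128, 137, 167, 187]
  YnoVI (GGGA, off=0): starts [0, 40, 45, 98, 145, 161, 192] → cuts [40, 45, 98, 145, 161, 192] (position 0 is a terminus of the linear molecule — no cut)
  RvuII (TCACCT, off=1): starts [4, 11, 60, 67, 103, 113] → cuts [5, 12, 61, 68, 104, 114]
  BxoV (CCGA, off=1): starts [23, 36, 76, 89, 94, 152, 179] → cuts [24, 37, 77, 90, 95, 153, 180]

All cut coordinates (distinct, sorted): [5, 12, 18, 24, 31, 37, 40, 45, 50, 61, 68, 77, 84, 90, 95, 98, 104, 114, 128, 137, 145, 153, 161, 167, 180, 187, 192]

Fragments:
  [0,5): 5 bp
  [5,12): 7 bp
  [12,18): 6 bp
  [18,24): 6 bp
  [24,31): 7 bp
  [31,37): 6 bp
  [37,40): 3 bp
  [40,45): 5 bp
  [45,50): 5 bp
  [50,61): 11 bp
  [61,68): 7 bp
  [68,77): 9 bp
  [77,84): 7 bp
  [84,90): 6 bp
  [90,95): 5 bp
  [95,98): 3 bp
  [98,104): 6 bp
  [104,114): 10 bp
  [114,128): 14 bp
  [128,137): 9 bp
  [137,145): 8 bp
  [145,153): 8 bp
  [153,161): 8 bp
  [161,167): 6 bp
  [167,180): 13 bp
  [180,187): 7 bp
  [187,192): 5 bp
  [192,198): 6 bp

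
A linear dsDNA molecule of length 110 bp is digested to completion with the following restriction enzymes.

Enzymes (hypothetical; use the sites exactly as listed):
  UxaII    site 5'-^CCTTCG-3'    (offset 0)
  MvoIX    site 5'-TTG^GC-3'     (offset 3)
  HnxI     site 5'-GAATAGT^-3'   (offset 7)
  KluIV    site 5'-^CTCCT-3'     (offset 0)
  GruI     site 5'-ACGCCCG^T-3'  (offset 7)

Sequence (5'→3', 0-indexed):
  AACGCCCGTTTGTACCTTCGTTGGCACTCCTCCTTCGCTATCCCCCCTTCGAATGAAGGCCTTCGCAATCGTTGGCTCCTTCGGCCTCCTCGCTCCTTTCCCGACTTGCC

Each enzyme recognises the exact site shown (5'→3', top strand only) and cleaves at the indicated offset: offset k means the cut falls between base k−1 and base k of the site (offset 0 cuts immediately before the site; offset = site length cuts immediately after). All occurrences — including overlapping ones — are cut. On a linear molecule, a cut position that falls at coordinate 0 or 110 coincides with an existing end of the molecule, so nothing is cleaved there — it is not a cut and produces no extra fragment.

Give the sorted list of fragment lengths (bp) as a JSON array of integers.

[1,2,2,3,3,6,7,8,8,9,14,14,15,18]

Site scan:
  UxaII CCTTCG/0: at [14, 31, 45, 59, 77] ⇒ [14, 31, 45, 59, 77]
  MvoIX TTGGC/3: at [20, 71] ⇒ [23, 74]
  HnxI (GAATAGT, off=7): no sites
  KluIV CTCCT/0: at [26, 29, 75, 85, 92] ⇒ [26, 29, 75, 85, 92]
  GruI ACGCCCGT/7: at [1] ⇒ [8]

All cut coordinates (distinct, sorted): [8, 14, 23, 26, 29, 31, 45, 59, 74, 75, 77, 85, 92]

Fragment lengths:
  [0,8): 8 bp
  [8,14): 6 bp
  [14,23): 9 bp
  [23,26): 3 bp
  [26,29): 3 bp
  [29,31): 2 bp
  [31,45): 14 bp
  [45,59): 14 bp
  [59,74): 15 bp
  [74,75): 1 bp
  [75,77): 2 bp
  [77,85): 8 bp
  [85,92): 7 bp
  [92,110): 18 bp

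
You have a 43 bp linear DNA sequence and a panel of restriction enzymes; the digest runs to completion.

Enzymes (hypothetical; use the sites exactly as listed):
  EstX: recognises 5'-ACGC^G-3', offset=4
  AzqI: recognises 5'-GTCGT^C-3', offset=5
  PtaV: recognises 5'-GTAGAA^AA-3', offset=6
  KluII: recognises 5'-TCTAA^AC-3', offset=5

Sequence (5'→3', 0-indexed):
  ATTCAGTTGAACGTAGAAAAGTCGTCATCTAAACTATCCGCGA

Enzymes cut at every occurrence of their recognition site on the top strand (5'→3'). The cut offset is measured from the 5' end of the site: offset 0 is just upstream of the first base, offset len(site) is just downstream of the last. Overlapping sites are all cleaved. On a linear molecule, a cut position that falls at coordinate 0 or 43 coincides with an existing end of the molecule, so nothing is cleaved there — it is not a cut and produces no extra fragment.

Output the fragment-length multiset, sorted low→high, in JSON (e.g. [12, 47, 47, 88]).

Scan for sites:
  EstX (ACGCG, off=4): no sites
  AzqI GTCGTC/5: at [20] ⇒ [25]
  PtaV GTAGAAAA/6: at [12] ⇒ [18]
  KluII TCTAAAC/5: at [27] ⇒ [32]

Pooled cuts: [18, 25, 32]

Fragments:
  [0,18): 18 bp
  [18,25): 7 bp
  [25,32): 7 bp
  [32,43): 11 bp

[7,7,11,18]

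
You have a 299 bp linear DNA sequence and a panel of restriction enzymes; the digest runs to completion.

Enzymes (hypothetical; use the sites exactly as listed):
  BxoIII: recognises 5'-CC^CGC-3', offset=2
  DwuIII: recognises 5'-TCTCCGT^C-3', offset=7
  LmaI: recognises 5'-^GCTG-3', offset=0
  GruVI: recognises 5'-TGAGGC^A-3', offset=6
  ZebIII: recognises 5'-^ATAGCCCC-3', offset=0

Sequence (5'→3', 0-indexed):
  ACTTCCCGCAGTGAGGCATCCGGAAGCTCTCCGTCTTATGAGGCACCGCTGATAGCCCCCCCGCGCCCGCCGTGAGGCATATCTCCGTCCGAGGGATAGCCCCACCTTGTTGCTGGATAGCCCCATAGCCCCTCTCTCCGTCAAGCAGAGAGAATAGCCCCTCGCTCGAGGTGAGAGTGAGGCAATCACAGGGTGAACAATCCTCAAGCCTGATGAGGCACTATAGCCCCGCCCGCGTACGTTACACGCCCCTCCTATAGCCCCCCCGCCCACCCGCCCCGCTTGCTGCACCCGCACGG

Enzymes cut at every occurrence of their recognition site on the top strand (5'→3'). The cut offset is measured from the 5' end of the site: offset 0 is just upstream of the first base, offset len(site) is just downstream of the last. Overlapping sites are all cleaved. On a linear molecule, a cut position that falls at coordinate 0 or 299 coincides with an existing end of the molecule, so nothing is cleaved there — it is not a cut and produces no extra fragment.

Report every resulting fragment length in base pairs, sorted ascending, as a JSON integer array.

Site scan:
  BxoIII CCCGC/2: at [4, 59, 65, 227, 231, 264, 272, 277, 290] ⇒ [6, 61, 67, 229, 233, 266, 274, 279, 292]
  DwuIII TCTCCGTC/7: at [27, 81, 134] ⇒ [34, 88, 141]
  LmaI GCTG/0: at [47, 111, 284] ⇒ [47, 111, 284]
  GruVI TGAGGCA/6: at [11, 38, 72, 177, 213] ⇒ [17, 44, 78, 183, 219]
  ZebIII ATAGCCCC/0: at [51, 95, 116, 124, 153, 222, 256] ⇒ [51, 95, 116, 124, 153, 222, 256]

Pooled cuts: [6, 17, 34, 44, 47, 51, 61, 67, 78, 88, 95, 111, 116, 124, 141, 153, 183, 219, 222, 229, 233, 256, 266, 274, 279, 284, 292]

Fragment lengths:
  [0,6): 6 bp
  [6,17): 11 bp
  [17,34): 17 bp
  [34,44): 10 bp
  [44,47): 3 bp
  [47,51): 4 bp
  [51,61): 10 bp
  [61,67): 6 bp
  [67,78): 11 bp
  [78,88): 10 bp
  [88,95): 7 bp
  [95,111): 16 bp
  [111,116): 5 bp
  [116,124): 8 bp
  [124,141): 17 bp
  [141,153): 12 bp
  [153,183): 30 bp
  [183,219): 36 bp
  [219,222): 3 bp
  [222,229): 7 bp
  [229,233): 4 bp
  [233,256): 23 bp
  [256,266): 10 bp
  [266,274): 8 bp
  [274,279): 5 bp
  [279,284): 5 bp
  [284,292): 8 bp
  [292,299): 7 bp

[3,3,4,4,5,5,5,6,6,7,7,7,8,8,8,10,10,10,10,11,11,12,16,17,17,23,30,36]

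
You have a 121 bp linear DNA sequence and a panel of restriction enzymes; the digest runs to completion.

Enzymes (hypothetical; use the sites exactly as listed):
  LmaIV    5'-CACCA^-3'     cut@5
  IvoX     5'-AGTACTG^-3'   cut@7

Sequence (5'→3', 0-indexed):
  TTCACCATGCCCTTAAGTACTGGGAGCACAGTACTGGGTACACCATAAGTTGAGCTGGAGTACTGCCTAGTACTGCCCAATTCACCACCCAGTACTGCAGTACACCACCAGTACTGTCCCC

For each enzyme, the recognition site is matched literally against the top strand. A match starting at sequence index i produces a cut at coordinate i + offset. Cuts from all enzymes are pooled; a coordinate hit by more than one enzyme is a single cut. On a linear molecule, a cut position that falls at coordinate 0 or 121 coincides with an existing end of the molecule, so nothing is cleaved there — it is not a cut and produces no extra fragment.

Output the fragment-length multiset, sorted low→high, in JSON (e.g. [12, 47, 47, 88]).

[3,5,6,7,9,10,10,10,12,14,15,20]

Scan for sites:
  LmaIV CACCA/5: at [2, 40, 82, 102, 105] ⇒ [7, 45, 87, 107, 110]
  IvoX AGTACTG/7: at [15, 29, 58, 68, 90, 109] ⇒ [22, 36, 65, 75, 97, 116]

All cut coordinates (distinct, sorted): [7, 22, 36, 45, 65, 75, 87, 97, 107, 110, 116]

Fragments:
  [0,7): 7 bp
  [7,22): 15 bp
  [22,36): 14 bp
  [36,45): 9 bp
  [45,65): 20 bp
  [65,75): 10 bp
  [75,87): 12 bp
  [87,97): 10 bp
  [97,107): 10 bp
  [107,110): 3 bp
  [110,116): 6 bp
  [116,121): 5 bp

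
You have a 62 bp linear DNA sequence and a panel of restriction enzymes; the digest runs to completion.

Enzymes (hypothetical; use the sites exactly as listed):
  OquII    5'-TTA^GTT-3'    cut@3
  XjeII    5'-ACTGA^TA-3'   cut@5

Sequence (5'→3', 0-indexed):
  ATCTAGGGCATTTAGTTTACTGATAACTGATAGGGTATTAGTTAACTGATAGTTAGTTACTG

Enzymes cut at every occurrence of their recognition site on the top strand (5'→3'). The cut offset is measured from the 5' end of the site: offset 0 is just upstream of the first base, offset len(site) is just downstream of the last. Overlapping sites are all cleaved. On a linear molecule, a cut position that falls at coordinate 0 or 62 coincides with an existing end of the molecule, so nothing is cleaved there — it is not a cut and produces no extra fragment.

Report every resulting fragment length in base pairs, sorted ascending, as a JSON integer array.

[6,7,7,9,9,10,14]

Scan for sites:
  OquII TTAGTT/3: at [11, 37, 52] ⇒ [14, 40, 55]
  XjeII ACTGATA/5: at [18, 25, 44] ⇒ [23, 30, 49]

All cut coordinates (distinct, sorted): [14, 23, 30, 40, 49, 55]

Fragments:
  [0,14): 14 bp
  [14,23): 9 bp
  [23,30): 7 bp
  [30,40): 10 bp
  [40,49): 9 bp
  [49,55): 6 bp
  [55,62): 7 bp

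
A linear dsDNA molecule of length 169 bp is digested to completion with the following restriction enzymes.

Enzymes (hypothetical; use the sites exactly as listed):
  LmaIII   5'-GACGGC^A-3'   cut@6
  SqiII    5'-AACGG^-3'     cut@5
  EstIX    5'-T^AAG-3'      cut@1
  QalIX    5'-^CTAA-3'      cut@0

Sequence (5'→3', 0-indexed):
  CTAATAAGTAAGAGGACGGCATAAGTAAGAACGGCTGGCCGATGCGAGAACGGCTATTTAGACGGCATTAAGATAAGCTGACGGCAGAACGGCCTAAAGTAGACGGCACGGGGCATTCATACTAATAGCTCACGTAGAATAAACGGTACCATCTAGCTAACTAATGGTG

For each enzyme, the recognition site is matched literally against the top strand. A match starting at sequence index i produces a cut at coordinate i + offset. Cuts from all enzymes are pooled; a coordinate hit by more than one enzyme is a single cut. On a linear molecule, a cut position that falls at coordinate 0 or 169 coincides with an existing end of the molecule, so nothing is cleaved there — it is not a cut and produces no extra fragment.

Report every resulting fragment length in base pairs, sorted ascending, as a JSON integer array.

Scan for sites:
  LmaIII (GACGGCA, off=6): starts [14, 60, 79, 101] → cuts [20, 66, 85, 107]
  SqiII (AACGG, off=5): starts [29, 48, 87, 141] → cuts [34, 53, 92, 146]
  EstIX (TAAG, off=1): starts [4, 8, 21, 25, 68, 73] → cuts [5, 9, 22, 26, 69, 74]
  QalIX (CTAA, off=0): starts [0, 93, 121, 156, 160] → cuts [93, 121, 156, 160] (position 0 is a terminus of the linear molecule — no cut)

All cut coordinates (distinct, sorted): [5, 9, 20, 22, 26, 34, 53, 66, 69, 74, 85, 92, 93, 107, 121, 146, 156, 160]

Fragment lengths:
  [0,5): 5 bp
  [5,9): 4 bp
  [9,20): 11 bp
  [20,22): 2 bp
  [22,26): 4 bp
  [26,34): 8 bp
  [34,53): 19 bp
  [53,66): 13 bp
  [66,69): 3 bp
  [69,74): 5 bp
  [74,85): 11 bp
  [85,92): 7 bp
  [92,93): 1 bp
  [93,107): 14 bp
  [107,121): 14 bp
  [121,146): 25 bp
  [146,156): 10 bp
  [156,160): 4 bp
  [160,169): 9 bp

[1,2,3,4,4,4,5,5,7,8,9,10,11,11,13,14,14,19,25]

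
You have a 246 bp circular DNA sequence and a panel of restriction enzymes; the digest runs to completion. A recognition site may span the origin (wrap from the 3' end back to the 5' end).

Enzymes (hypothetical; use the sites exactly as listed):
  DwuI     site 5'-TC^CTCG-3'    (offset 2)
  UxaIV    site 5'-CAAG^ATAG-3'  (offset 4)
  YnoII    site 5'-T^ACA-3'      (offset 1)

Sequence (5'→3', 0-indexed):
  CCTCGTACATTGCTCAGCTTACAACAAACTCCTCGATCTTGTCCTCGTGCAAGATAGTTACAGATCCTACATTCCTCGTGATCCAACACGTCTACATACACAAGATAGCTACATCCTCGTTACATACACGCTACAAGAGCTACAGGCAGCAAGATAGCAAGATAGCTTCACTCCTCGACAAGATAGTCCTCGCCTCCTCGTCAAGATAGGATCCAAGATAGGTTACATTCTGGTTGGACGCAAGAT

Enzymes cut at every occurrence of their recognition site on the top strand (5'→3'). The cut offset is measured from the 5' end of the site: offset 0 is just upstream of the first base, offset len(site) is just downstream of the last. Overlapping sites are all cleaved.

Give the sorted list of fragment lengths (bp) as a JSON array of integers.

Scan for sites:
  DwuI TCCTCG/2: at [29, 41, 72, 113, 171, 186, 194, 245] ⇒ [1, 31, 43, 74, 115, 173, 188, 196]
  UxaIV CAAGATAG/4: at [49, 100, 149, 157, 178, 201, 213] ⇒ [53, 104, 153, 161, 182, 205, 217]
  YnoII TACA/1: at [5, 19, 58, 67, 92, 96, 109, 120, 124, 131, 140, 223] ⇒ [6, 20, 59, 68, 93, 97, 110, 121, 125, 132, 141, 224]

All cut coordinates (distinct, sorted): [1, 6, 20, 31, 43, 53, 59, 68, 74, 93, 97, 104, 110, 115, 121, 125, 132, 141, 153, 161, 173, 182, 188, 196, 205, 217, 224]

Fragments:
  1→6: 5 bp
  6→20: 14 bp
  20→31: 11 bp
  31→43: 12 bp
  43→53: 10 bp
  53→59: 6 bp
  59→68: 9 bp
  68→74: 6 bp
  74→93: 19 bp
  93→97: 4 bp
  97→104: 7 bp
  104→110: 6 bp
  110→115: 5 bp
  115→121: 6 bp
  121→125: 4 bp
  125→132: 7 bp
  132→141: 9 bp
  141→153: 12 bp
  153→161: 8 bp
  161→173: 12 bp
  173→182: 9 bp
  182→188: 6 bp
  188→196: 8 bp
  196→205: 9 bp
  205→217: 12 bp
  217→224: 7 bp
  224→1 (wrap): 246-224+1 = 23 bp

[4,4,5,5,6,6,6,6,6,7,7,7,8,8,9,9,9,9,10,11,12,12,12,12,14,19,23]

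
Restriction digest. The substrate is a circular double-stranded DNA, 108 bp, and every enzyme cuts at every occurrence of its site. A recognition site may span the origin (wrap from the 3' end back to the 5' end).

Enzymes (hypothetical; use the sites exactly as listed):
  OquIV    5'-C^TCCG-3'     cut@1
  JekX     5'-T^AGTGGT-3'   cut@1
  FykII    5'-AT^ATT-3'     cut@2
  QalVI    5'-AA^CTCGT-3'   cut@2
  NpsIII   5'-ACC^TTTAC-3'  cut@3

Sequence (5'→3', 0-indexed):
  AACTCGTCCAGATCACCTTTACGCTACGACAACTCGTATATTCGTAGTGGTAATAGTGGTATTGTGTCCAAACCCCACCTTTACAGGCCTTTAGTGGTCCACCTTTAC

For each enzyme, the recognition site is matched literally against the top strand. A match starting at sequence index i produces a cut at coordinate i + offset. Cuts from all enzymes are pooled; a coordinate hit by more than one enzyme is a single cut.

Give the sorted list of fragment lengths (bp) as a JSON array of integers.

[6,7,7,9,11,13,15,15,25]

Site scan:
  OquIV (CTCCG, off=1): no sites
  JekX TAGTGGT/1: at [44, 53, 91] ⇒ [45, 54, 92]
  FykII ATATT/2: at [37] ⇒ [39]
  QalVI AACTCGT/2: at [0, 30] ⇒ [2, 32]
  NpsIII ACCTTTAC/3: at [14, 76, 100] ⇒ [17, 79, 103]

Pooled cuts: [2, 17, 32, 39, 45, 54, 79, 92, 103]

Fragment lengths:
  2→17: 15 bp
  17→32: 15 bp
  32→39: 7 bp
  39→45: 6 bp
  45→54: 9 bp
  54→79: 25 bp
  79→92: 13 bp
  92→103: 11 bp
  103→2 (wrap): 108-103+2 = 7 bp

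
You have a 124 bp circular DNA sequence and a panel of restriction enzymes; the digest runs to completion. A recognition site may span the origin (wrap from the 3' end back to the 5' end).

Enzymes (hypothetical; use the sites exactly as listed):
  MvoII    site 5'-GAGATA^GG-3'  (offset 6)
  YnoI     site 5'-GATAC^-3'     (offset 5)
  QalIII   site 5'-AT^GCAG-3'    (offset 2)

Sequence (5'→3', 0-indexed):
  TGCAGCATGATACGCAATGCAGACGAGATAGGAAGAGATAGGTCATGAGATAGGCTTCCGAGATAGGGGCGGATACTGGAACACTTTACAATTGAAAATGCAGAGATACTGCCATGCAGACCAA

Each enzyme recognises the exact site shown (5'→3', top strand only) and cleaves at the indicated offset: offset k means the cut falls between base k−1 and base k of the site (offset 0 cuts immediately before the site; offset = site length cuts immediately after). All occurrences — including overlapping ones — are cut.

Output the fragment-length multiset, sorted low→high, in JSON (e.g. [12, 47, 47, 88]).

Site scan:
  MvoII (GAGATAGG, off=6): starts [24, 34, 46, 59] → cuts [30, 40, 52, 65]
  YnoI (GATAC, off=5): starts [8, 71, 104] → cuts [13, 76, 109]
  QalIII (ATGCAG, off=2): starts [16, 97, 113, 123] → cuts [1, 18, 99, 115]

All cut coordinates (distinct, sorted): [1, 13, 18, 30, 40, 52, 65, 76, 99, 109, 115]

Fragment lengths:
  1→13: 12 bp
  13→18: 5 bp
  18→30: 12 bp
  30→40: 10 bp
  40→52: 12 bp
  52→65: 13 bp
  65→76: 11 bp
  76→99: 23 bp
  99→109: 10 bp
  109→115: 6 bp
  115→1 (wrap): 124-115+1 = 10 bp

[5,6,10,10,10,11,12,12,12,13,23]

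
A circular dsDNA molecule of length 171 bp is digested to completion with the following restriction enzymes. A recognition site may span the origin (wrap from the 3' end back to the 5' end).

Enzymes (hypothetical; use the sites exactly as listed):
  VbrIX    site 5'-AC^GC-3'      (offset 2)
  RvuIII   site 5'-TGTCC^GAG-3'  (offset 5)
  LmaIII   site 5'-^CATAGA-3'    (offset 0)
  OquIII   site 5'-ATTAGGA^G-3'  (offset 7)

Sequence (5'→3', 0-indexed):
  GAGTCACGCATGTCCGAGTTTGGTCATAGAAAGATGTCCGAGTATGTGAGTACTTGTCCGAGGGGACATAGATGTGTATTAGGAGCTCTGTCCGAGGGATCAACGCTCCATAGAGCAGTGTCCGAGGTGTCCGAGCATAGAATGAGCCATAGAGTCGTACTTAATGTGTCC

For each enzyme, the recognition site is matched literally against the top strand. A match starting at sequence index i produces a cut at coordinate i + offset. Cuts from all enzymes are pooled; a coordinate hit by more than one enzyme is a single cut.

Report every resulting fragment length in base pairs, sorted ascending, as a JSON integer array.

[3,4,7,7,8,9,9,9,11,12,15,15,18,20,24]

Per-enzyme occurrences:
  VbrIX ACGC/2: at [5, 102] ⇒ [7, 104]
  RvuIII TGTCCGAG/5: at [10, 34, 54, 88, 118, 127, 166] ⇒ [0, 15, 39, 59, 93, 123, 132]
  LmaIII CATAGA/0: at [24, 66, 108, 135, 147] ⇒ [24, 66, 108, 135, 147]
  OquIII ATTAGGAG/7: at [77] ⇒ [84]

Pooled cuts: [0, 7, 15, 24, 39, 59, 66, 84, 93, 104, 108, 123, 132, 135, 147]

Fragments:
  0→7: 7 bp
  7→15: 8 bp
  15→24: 9 bp
  24→39: 15 bp
  39→59: 20 bp
  59→66: 7 bp
  66→84: 18 bp
  84→93: 9 bp
  93→104: 11 bp
  104→108: 4 bp
  108→123: 15 bp
  123→132: 9 bp
  132→135: 3 bp
  135→147: 12 bp
  147→0 (wrap): 171-147+0 = 24 bp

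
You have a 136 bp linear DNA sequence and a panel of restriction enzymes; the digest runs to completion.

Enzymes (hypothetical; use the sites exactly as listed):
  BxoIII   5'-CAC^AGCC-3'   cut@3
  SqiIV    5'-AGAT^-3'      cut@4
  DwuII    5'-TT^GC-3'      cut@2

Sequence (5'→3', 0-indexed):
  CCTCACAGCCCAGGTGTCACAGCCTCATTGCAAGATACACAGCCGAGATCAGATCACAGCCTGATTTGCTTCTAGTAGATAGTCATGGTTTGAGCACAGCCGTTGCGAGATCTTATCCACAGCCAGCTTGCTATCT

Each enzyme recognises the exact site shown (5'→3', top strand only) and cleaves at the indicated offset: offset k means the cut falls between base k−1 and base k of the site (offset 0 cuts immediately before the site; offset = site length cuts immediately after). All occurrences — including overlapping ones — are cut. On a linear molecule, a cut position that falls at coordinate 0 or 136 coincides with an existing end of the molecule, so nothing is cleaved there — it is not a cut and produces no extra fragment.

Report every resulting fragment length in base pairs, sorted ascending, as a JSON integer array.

[3,4,5,6,7,7,7,7,9,9,9,9,10,13,14,17]

Per-enzyme occurrences:
  BxoIII (CACAGCC, off=3): starts [3, 17, 37, 54, 94, 117] → cuts [6, 20, 40, 57, 97, 120]
  SqiIV (AGAT, off=4): starts [32, 45, 50, 76, 107] → cuts [36, 49, 54, 80, 111]
  DwuII (TTGC, off=2): starts [27, 65, 102, 127] → cuts [29, 67, 104, 129]

Pooled cuts: [6, 20, 29, 36, 40, 49, 54, 57, 67, 80, 97, 104, 111, 120, 129]

Fragments:
  [0,6): 6 bp
  [6,20): 14 bp
  [20,29): 9 bp
  [29,36): 7 bp
  [36,40): 4 bp
  [40,49): 9 bp
  [49,54): 5 bp
  [54,57): 3 bp
  [57,67): 10 bp
  [67,80): 13 bp
  [80,97): 17 bp
  [97,104): 7 bp
  [104,111): 7 bp
  [111,120): 9 bp
  [120,129): 9 bp
  [129,136): 7 bp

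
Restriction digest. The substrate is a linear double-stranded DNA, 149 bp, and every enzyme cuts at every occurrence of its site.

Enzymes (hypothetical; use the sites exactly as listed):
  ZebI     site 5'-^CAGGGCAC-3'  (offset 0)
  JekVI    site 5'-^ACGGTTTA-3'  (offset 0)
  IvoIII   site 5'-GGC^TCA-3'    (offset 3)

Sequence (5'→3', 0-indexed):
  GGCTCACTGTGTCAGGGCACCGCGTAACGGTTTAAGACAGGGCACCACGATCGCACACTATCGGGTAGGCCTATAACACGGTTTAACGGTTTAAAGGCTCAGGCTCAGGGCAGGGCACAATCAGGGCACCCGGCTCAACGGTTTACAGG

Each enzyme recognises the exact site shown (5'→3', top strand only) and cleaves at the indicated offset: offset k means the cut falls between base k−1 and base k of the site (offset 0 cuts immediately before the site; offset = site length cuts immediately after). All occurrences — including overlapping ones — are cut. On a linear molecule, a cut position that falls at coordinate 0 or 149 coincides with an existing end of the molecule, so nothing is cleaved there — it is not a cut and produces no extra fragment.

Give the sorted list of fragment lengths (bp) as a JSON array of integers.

[3,3,6,6,8,9,11,11,12,13,13,14,40]

Scan for sites:
  ZebI CAGGGCAC/0: at [12, 37, 110, 121] ⇒ [12, 37, 110, 121]
  JekVI ACGGTTTA/0: at [26, 77, 85, 137] ⇒ [26, 77, 85, 137]
  IvoIII GGCTCA/3: at [0, 95, 101, 131] ⇒ [3, 98, 104, 134]

All cut coordinates (distinct, sorted): [3, 12, 26, 37, 77, 85, 98, 104, 110, 121, 134, 137]

Fragments:
  [0,3): 3 bp
  [3,12): 9 bp
  [12,26): 14 bp
  [26,37): 11 bp
  [37,77): 40 bp
  [77,85): 8 bp
  [85,98): 13 bp
  [98,104): 6 bp
  [104,110): 6 bp
  [110,121): 11 bp
  [121,134): 13 bp
  [134,137): 3 bp
  [137,149): 12 bp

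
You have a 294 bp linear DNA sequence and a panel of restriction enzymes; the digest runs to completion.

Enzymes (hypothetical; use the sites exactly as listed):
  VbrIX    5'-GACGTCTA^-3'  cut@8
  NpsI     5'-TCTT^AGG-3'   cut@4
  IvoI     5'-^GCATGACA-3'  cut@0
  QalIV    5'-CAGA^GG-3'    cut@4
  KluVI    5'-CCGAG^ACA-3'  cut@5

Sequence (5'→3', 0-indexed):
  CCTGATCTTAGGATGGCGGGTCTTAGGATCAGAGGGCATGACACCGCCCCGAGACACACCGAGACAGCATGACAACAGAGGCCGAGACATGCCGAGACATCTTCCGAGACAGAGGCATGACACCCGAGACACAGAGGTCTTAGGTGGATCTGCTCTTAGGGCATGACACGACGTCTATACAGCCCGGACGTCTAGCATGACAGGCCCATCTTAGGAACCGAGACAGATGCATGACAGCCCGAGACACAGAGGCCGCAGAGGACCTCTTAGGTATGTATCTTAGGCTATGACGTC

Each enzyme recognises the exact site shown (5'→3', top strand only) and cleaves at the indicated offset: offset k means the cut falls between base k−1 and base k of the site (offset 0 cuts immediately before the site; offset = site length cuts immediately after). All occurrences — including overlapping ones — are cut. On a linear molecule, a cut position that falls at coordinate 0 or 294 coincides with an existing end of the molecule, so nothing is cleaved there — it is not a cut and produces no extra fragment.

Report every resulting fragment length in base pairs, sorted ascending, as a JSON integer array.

Site scan:
  VbrIX (GACGTCTA, off=8): starts [169, 186] → cuts [177, 194]
  NpsI (TCTTAGG, off=4): starts [5, 20, 137, 153, 208, 264, 277] → cuts [9, 24, 141, 157, 212, 268, 281]
  IvoI (GCATGACA, off=0): starts [35, 66, 114, 160, 194, 228] → cuts [35, 66, 114, 160, 194, 228]
  QalIV (CAGAGG, off=4): starts [29, 75, 109, 131, 246, 255] → cuts [33, 79, 113, 135, 250, 259]
  KluVI (CCGAGACA, off=5): starts [48, 58, 81, 91, 103, 123, 217, 238] → cuts [53, 63, 86, 96, 108, 128, 222, 243]

All cut coordinates (distinct, sorted): [9, 24, 33, 35, 53, 63, 66, 79, 86, 96, 108, 113, 114, 128, 135, 141, 157, 160, 177, 194, 212, 222, 228, 243, 250, 259, 268, 281]

Fragment lengths:
  [0,9): 9 bp
  [9,24): 15 bp
  [24,33): 9 bp
  [33,35): 2 bp
  [35,53): 18 bp
  [53,63): 10 bp
  [63,66): 3 bp
  [66,79): 13 bp
  [79,86): 7 bp
  [86,96): 10 bp
  [96,108): 12 bp
  [108,113): 5 bp
  [113,114): 1 bp
  [114,128): 14 bp
  [128,135): 7 bp
  [135,141): 6 bp
  [141,157): 16 bp
  [157,160): 3 bp
  [160,177): 17 bp
  [177,194): 17 bp
  [194,212): 18 bp
  [212,222): 10 bp
  [222,228): 6 bp
  [228,243): 15 bp
  [243,250): 7 bp
  [250,259): 9 bp
  [259,268): 9 bp
  [268,281): 13 bp
  [281,294): 13 bp

[1,2,3,3,5,6,6,7,7,7,9,9,9,9,10,10,10,12,13,13,13,14,15,15,16,17,17,18,18]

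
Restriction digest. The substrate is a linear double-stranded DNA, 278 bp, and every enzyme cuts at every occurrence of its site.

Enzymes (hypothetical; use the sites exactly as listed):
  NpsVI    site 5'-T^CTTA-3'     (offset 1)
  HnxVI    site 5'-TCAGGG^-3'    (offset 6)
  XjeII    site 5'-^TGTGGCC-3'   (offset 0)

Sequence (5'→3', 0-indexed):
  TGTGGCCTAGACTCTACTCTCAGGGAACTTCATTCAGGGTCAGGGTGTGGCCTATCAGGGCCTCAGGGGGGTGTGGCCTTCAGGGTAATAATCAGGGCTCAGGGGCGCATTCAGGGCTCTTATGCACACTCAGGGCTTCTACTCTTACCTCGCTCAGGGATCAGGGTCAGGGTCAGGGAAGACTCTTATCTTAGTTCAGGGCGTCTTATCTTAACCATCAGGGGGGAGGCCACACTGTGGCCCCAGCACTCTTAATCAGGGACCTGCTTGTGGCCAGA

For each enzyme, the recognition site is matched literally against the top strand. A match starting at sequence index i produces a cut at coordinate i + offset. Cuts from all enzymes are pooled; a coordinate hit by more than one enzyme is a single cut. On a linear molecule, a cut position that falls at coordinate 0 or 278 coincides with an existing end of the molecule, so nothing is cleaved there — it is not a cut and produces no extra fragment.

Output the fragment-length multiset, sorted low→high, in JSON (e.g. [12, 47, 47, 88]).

Per-enzyme occurrences:
  NpsVI (TCTTA, off=1): starts [117, 142, 183, 188, 203, 208, 249] → cuts [118, 143, 184, 189, 204, 209, 250]
  HnxVI (TCAGGG, off=6): starts [19, 33, 39, 54, 62, 79, 91, 98, 110, 129, 153, 160, 166, 172, 195, 217, 255] → cuts [25, 39, 45, 60, 68, 85, 97, 104, 116, 135, 159, 166, 172, 178, 201, 223, 261]
  XjeII (TGTGGCC, off=0): starts [0, 45, 71, 235, 268] → cuts [45, 71, 235, 268] (position 0 is a terminus of the linear molecule — no cut)

Pooled cuts: [25, 39, 45, 60, 68, 71, 85, 97, 104, 116, 118, 135, 143, 159, 166, 172, 178, 184, 189, 201, 204, 209, 223, 235, 250, 261, 268]

Fragments:
  [0,25): 25 bp
  [25,39): 14 bp
  [39,45): 6 bp
  [45,60): 15 bp
  [60,68): 8 bp
  [68,71): 3 bp
  [71,85): 14 bp
  [85,97): 12 bp
  [97,104): 7 bp
  [104,116): 12 bp
  [116,118): 2 bp
  [118,135): 17 bp
  [135,143): 8 bp
  [143,159): 16 bp
  [159,166): 7 bp
  [166,172): 6 bp
  [172,178): 6 bp
  [178,184): 6 bp
  [184,189): 5 bp
  [189,201): 12 bp
  [201,204): 3 bp
  [204,209): 5 bp
  [209,223): 14 bp
  [223,235): 12 bp
  [235,250): 15 bp
  [250,261): 11 bp
  [261,268): 7 bp
  [268,278): 10 bp

[2,3,3,5,5,6,6,6,6,7,7,7,8,8,10,11,12,12,12,12,14,14,14,15,15,16,17,25]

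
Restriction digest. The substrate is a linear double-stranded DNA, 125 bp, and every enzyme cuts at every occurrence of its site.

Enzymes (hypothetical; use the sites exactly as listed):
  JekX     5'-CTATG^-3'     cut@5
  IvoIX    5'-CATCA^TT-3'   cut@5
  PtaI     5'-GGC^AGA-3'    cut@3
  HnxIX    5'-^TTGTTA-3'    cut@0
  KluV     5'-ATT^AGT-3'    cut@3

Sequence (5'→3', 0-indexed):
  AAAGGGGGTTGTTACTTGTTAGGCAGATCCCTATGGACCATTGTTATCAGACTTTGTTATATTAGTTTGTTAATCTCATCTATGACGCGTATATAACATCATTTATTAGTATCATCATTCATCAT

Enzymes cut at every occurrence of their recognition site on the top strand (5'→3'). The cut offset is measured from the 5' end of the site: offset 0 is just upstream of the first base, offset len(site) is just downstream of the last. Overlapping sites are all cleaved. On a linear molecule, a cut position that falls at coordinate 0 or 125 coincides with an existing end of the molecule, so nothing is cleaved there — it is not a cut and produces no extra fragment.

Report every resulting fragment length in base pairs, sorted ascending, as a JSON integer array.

Per-enzyme occurrences:
  JekX CTATG/5: at [30, 79] ⇒ [35, 84]
  IvoIX CATCATT/5: at [96, 112] ⇒ [101, 117]
  PtaI GGCAGA/3: at [21] ⇒ [24]
  HnxIX TTGTTA/0: at [8, 15, 40, 53, 66] ⇒ [8, 15, 40, 53, 66]
  KluV ATTAGT/3: at [60, 104] ⇒ [63, 107]

All cut coordinates (distinct, sorted): [8, 15, 24, 35, 40, 53, 63, 66, 84, 101, 107, 117]

Fragments:
  [0,8): 8 bp
  [8,15): 7 bp
  [15,24): 9 bp
  [24,35): 11 bp
  [35,40): 5 bp
  [40,53): 13 bp
  [53,63): 10 bp
  [63,66): 3 bp
  [66,84): 18 bp
  [84,101): 17 bp
  [101,107): 6 bp
  [107,117): 10 bp
  [117,125): 8 bp

[3,5,6,7,8,8,9,10,10,11,13,17,18]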